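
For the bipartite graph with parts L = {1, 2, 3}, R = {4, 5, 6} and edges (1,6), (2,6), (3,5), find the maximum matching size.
2 (matching: (1,6), (3,5); upper bound min(|L|,|R|) = min(3,3) = 3)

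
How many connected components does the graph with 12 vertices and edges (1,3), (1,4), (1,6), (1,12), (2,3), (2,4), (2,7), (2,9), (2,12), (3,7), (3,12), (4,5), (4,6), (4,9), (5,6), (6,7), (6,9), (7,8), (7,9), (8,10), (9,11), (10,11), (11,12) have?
1 (components: {1, 2, 3, 4, 5, 6, 7, 8, 9, 10, 11, 12})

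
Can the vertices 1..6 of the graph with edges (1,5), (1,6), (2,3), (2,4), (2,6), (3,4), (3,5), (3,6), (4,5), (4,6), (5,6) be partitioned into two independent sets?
No (odd cycle of length 3: 6 -> 1 -> 5 -> 6)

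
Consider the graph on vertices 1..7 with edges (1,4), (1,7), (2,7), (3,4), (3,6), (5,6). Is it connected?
Yes (BFS from 1 visits [1, 4, 7, 3, 2, 6, 5] — all 7 vertices reached)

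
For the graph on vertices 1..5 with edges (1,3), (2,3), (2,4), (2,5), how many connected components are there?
1 (components: {1, 2, 3, 4, 5})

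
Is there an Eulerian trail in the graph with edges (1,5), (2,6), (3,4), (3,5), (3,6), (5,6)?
No (6 vertices have odd degree: {1, 2, 3, 4, 5, 6}; Eulerian path requires 0 or 2)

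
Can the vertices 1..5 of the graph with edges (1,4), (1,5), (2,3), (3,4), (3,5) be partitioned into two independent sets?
Yes. Partition: {1, 3}, {2, 4, 5}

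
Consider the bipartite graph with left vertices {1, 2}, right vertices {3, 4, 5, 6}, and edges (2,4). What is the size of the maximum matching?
1 (matching: (2,4); upper bound min(|L|,|R|) = min(2,4) = 2)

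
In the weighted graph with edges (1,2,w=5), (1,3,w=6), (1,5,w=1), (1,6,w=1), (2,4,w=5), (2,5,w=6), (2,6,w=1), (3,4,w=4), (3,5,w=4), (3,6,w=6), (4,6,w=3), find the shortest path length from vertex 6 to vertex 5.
2 (path: 6 -> 1 -> 5; weights 1 + 1 = 2)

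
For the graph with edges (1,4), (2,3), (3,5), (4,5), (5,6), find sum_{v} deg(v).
10 (handshake: sum of degrees = 2|E| = 2 x 5 = 10)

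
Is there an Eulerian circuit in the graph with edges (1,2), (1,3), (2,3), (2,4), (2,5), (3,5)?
No (2 vertices have odd degree: {3, 4}; Eulerian circuit requires 0)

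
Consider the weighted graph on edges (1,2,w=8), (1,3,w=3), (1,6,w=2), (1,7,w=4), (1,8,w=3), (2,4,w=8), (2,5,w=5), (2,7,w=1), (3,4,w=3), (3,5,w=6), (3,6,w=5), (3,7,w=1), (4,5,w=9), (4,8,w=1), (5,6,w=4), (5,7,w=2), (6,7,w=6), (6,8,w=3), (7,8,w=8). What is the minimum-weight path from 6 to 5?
4 (path: 6 -> 5; weights 4 = 4)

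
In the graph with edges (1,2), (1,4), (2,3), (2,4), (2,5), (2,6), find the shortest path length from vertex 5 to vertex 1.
2 (path: 5 -> 2 -> 1, 2 edges)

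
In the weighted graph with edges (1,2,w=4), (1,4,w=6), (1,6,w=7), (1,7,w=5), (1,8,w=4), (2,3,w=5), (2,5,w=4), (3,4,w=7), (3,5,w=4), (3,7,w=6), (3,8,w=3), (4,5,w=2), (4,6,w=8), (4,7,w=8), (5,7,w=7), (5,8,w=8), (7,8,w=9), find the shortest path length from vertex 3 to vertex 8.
3 (path: 3 -> 8; weights 3 = 3)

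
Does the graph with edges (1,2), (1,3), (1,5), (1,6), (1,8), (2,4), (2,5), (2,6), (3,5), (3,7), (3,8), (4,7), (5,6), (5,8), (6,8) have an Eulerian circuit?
No (2 vertices have odd degree: {1, 5}; Eulerian circuit requires 0)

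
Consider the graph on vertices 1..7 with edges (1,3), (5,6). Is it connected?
No, it has 5 components: {1, 3}, {2}, {4}, {5, 6}, {7}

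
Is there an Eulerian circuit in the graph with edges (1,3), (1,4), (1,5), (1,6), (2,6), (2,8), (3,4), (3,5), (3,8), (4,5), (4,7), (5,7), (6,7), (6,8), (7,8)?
Yes (the graph is connected and all 8 vertices have even degree)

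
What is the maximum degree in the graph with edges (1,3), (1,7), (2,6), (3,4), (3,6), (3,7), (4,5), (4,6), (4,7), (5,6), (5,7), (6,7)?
5 (attained at vertices 6, 7)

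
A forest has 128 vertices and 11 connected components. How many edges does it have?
117 (Each of the 11 component trees on V_i vertices has V_i - 1 edges; summing gives V - C = 128 - 11 = 117)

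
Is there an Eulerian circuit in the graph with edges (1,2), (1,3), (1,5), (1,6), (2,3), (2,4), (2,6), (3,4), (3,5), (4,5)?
No (2 vertices have odd degree: {4, 5}; Eulerian circuit requires 0)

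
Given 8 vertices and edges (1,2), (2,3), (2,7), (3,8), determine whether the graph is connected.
No, it has 4 components: {1, 2, 3, 7, 8}, {4}, {5}, {6}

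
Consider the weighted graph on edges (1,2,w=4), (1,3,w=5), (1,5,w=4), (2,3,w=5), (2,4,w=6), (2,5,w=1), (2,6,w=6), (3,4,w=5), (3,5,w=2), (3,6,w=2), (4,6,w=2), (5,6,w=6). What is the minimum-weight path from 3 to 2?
3 (path: 3 -> 5 -> 2; weights 2 + 1 = 3)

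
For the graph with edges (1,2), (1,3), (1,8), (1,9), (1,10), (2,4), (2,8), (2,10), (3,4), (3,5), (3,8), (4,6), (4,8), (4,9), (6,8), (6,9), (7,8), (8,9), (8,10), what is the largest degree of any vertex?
8 (attained at vertex 8)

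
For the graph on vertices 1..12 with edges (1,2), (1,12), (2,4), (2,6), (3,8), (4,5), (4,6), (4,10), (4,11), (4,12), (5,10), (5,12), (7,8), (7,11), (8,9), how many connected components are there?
1 (components: {1, 2, 3, 4, 5, 6, 7, 8, 9, 10, 11, 12})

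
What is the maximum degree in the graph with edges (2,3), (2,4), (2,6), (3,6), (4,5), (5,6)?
3 (attained at vertices 2, 6)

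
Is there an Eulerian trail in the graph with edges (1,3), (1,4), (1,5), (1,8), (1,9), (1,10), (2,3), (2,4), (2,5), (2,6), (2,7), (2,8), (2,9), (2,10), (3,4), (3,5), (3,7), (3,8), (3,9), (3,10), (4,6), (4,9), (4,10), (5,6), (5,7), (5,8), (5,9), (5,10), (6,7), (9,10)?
Yes — and in fact it has an Eulerian circuit (the graph is connected and all 10 vertices have even degree)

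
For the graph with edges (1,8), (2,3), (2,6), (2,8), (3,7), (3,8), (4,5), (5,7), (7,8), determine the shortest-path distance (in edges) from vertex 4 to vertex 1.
4 (path: 4 -> 5 -> 7 -> 8 -> 1, 4 edges)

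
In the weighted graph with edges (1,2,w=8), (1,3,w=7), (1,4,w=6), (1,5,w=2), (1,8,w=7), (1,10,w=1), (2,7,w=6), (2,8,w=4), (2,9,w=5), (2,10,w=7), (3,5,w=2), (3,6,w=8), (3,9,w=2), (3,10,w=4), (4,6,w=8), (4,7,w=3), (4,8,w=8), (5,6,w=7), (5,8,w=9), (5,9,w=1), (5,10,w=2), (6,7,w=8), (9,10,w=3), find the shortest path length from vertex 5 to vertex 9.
1 (path: 5 -> 9; weights 1 = 1)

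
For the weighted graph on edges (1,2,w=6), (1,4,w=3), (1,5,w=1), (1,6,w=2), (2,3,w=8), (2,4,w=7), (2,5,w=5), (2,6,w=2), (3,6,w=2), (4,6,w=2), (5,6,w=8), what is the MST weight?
9 (MST edges: (1,5,w=1), (1,6,w=2), (2,6,w=2), (3,6,w=2), (4,6,w=2); sum of weights 1 + 2 + 2 + 2 + 2 = 9)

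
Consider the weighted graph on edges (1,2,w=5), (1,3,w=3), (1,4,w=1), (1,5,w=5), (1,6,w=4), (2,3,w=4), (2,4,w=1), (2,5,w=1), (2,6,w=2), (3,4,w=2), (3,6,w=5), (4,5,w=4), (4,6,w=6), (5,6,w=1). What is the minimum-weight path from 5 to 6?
1 (path: 5 -> 6; weights 1 = 1)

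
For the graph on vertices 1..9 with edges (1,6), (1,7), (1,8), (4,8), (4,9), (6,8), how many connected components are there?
4 (components: {1, 4, 6, 7, 8, 9}, {2}, {3}, {5})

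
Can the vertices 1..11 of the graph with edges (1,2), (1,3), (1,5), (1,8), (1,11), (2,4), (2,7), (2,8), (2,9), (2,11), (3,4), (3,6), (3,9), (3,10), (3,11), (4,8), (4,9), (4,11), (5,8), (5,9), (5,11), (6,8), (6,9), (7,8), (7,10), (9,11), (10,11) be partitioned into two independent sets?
No (odd cycle of length 3: 3 -> 1 -> 11 -> 3)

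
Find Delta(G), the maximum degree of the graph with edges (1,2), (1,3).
2 (attained at vertex 1)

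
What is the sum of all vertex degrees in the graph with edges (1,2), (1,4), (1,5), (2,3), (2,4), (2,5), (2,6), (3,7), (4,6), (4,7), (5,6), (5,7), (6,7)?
26 (handshake: sum of degrees = 2|E| = 2 x 13 = 26)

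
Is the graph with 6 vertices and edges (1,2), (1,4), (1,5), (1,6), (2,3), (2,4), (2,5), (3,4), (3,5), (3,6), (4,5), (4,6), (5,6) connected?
Yes (BFS from 1 visits [1, 2, 4, 5, 6, 3] — all 6 vertices reached)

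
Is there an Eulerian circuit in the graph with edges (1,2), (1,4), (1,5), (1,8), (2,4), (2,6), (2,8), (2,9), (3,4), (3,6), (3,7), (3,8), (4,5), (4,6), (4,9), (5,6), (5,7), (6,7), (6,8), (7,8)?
No (2 vertices have odd degree: {2, 8}; Eulerian circuit requires 0)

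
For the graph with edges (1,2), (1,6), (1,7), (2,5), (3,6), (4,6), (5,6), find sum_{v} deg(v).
14 (handshake: sum of degrees = 2|E| = 2 x 7 = 14)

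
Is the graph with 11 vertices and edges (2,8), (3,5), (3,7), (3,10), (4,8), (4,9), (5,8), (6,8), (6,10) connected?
No, it has 3 components: {1}, {2, 3, 4, 5, 6, 7, 8, 9, 10}, {11}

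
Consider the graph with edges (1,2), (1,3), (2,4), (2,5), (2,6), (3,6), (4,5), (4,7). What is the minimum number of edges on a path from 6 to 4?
2 (path: 6 -> 2 -> 4, 2 edges)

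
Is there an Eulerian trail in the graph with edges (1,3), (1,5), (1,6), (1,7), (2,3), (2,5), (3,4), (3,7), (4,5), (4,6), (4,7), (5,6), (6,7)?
Yes — and in fact it has an Eulerian circuit (the graph is connected and all 7 vertices have even degree)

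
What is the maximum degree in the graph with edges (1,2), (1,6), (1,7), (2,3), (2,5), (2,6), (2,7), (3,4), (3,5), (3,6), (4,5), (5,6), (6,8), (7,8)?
5 (attained at vertices 2, 6)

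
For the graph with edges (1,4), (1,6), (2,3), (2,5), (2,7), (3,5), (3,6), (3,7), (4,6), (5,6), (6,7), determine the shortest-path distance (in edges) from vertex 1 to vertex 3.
2 (path: 1 -> 6 -> 3, 2 edges)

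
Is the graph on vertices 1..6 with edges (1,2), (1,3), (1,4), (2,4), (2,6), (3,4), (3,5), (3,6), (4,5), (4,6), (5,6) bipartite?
No (odd cycle of length 3: 2 -> 1 -> 4 -> 2)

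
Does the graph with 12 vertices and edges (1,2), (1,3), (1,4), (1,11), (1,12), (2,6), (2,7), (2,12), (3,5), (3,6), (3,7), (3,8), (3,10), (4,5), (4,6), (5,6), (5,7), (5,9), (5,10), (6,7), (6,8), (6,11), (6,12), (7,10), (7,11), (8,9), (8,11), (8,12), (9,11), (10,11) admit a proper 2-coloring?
No (odd cycle of length 3: 2 -> 1 -> 12 -> 2)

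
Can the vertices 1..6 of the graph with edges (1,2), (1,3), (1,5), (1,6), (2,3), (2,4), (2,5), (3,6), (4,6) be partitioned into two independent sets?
No (odd cycle of length 3: 2 -> 1 -> 5 -> 2)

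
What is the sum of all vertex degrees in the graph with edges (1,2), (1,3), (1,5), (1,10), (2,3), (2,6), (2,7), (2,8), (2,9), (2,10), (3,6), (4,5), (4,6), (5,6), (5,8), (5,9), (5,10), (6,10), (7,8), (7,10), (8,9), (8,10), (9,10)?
46 (handshake: sum of degrees = 2|E| = 2 x 23 = 46)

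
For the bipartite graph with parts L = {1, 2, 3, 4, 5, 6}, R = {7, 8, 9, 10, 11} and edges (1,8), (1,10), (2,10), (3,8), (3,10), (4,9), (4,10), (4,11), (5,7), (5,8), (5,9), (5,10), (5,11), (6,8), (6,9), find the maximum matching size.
5 (matching: (1,10), (3,8), (4,11), (5,7), (6,9); upper bound min(|L|,|R|) = min(6,5) = 5)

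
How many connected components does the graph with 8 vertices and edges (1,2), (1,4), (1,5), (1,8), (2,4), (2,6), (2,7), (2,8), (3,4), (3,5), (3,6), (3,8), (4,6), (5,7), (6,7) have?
1 (components: {1, 2, 3, 4, 5, 6, 7, 8})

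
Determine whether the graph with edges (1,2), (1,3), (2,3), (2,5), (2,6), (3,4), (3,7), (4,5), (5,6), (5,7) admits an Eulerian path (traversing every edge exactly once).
Yes — and in fact it has an Eulerian circuit (the graph is connected and all 7 vertices have even degree)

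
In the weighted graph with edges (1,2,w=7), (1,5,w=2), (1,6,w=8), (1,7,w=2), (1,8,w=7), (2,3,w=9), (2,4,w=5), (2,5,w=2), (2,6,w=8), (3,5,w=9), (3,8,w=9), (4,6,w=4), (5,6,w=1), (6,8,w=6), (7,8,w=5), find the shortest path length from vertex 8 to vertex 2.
9 (path: 8 -> 6 -> 5 -> 2; weights 6 + 1 + 2 = 9)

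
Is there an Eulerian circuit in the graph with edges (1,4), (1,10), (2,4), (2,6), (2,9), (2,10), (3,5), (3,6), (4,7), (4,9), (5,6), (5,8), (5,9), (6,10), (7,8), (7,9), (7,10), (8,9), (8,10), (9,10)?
Yes (the graph is connected and all 10 vertices have even degree)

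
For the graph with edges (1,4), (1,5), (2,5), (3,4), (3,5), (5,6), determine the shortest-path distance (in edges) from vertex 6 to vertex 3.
2 (path: 6 -> 5 -> 3, 2 edges)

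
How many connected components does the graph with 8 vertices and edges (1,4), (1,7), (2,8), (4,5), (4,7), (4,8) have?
3 (components: {1, 2, 4, 5, 7, 8}, {3}, {6})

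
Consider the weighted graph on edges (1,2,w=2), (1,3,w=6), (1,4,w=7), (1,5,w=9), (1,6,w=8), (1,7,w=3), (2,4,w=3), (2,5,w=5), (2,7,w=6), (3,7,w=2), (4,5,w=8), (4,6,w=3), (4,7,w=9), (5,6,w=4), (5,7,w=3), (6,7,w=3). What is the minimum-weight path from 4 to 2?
3 (path: 4 -> 2; weights 3 = 3)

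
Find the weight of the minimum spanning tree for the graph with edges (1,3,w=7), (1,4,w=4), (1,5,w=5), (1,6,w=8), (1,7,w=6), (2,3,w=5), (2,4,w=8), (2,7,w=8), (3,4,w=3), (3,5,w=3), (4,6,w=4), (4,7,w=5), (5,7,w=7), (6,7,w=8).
24 (MST edges: (1,4,w=4), (2,3,w=5), (3,4,w=3), (3,5,w=3), (4,6,w=4), (4,7,w=5); sum of weights 4 + 5 + 3 + 3 + 4 + 5 = 24)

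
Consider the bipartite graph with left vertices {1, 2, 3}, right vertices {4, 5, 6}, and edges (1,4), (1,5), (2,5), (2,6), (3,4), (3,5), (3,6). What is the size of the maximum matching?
3 (matching: (1,5), (2,6), (3,4); upper bound min(|L|,|R|) = min(3,3) = 3)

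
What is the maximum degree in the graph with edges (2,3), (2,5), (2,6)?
3 (attained at vertex 2)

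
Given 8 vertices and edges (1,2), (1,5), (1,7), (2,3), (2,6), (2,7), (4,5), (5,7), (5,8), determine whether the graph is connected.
Yes (BFS from 1 visits [1, 2, 5, 7, 3, 6, 4, 8] — all 8 vertices reached)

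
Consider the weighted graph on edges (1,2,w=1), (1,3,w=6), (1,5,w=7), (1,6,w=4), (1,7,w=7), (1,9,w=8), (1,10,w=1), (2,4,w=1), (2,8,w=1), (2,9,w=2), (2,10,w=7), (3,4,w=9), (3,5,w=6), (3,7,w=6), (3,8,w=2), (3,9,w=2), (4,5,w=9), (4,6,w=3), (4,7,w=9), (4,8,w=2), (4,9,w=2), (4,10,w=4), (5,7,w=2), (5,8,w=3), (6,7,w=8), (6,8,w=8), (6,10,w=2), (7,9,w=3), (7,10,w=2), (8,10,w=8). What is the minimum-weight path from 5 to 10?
4 (path: 5 -> 7 -> 10; weights 2 + 2 = 4)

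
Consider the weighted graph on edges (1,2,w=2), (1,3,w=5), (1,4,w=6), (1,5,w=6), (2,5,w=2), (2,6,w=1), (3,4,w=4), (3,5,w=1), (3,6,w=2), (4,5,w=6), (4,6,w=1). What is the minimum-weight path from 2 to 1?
2 (path: 2 -> 1; weights 2 = 2)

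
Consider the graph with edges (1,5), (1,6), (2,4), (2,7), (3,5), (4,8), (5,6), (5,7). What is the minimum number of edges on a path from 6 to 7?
2 (path: 6 -> 5 -> 7, 2 edges)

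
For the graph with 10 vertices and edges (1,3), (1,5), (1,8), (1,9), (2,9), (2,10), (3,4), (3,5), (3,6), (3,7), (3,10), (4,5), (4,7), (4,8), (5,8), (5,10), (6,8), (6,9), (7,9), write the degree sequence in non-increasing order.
[6, 5, 4, 4, 4, 4, 3, 3, 3, 2] (degrees: deg(1)=4, deg(2)=2, deg(3)=6, deg(4)=4, deg(5)=5, deg(6)=3, deg(7)=3, deg(8)=4, deg(9)=4, deg(10)=3)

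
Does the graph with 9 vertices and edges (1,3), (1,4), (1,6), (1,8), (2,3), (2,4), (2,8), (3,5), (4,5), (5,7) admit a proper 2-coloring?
Yes. Partition: {1, 2, 5, 9}, {3, 4, 6, 7, 8}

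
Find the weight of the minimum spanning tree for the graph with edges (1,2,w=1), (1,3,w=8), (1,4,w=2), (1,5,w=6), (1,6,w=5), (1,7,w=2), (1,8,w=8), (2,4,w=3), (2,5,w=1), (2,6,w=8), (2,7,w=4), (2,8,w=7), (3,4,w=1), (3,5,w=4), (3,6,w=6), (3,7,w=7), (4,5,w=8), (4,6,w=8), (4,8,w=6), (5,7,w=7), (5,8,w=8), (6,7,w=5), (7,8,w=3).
15 (MST edges: (1,2,w=1), (1,4,w=2), (1,6,w=5), (1,7,w=2), (2,5,w=1), (3,4,w=1), (7,8,w=3); sum of weights 1 + 2 + 5 + 2 + 1 + 1 + 3 = 15)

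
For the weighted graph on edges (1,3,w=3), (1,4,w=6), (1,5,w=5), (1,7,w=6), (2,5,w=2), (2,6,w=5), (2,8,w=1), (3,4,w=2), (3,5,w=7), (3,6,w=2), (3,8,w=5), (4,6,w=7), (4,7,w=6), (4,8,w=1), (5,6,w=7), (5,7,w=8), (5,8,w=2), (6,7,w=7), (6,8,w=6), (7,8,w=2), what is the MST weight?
13 (MST edges: (1,3,w=3), (2,5,w=2), (2,8,w=1), (3,4,w=2), (3,6,w=2), (4,8,w=1), (7,8,w=2); sum of weights 3 + 2 + 1 + 2 + 2 + 1 + 2 = 13)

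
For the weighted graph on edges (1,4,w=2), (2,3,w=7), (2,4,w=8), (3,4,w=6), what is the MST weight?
15 (MST edges: (1,4,w=2), (2,3,w=7), (3,4,w=6); sum of weights 2 + 7 + 6 = 15)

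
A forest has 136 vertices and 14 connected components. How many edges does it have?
122 (Each of the 14 component trees on V_i vertices has V_i - 1 edges; summing gives V - C = 136 - 14 = 122)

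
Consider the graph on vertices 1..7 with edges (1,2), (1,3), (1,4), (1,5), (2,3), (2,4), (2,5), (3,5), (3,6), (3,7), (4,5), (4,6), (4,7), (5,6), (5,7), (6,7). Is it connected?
Yes (BFS from 1 visits [1, 2, 3, 4, 5, 6, 7] — all 7 vertices reached)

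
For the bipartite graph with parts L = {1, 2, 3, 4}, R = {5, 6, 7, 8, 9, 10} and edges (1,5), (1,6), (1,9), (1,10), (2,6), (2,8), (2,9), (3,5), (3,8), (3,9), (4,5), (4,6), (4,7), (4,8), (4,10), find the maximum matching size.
4 (matching: (1,10), (2,9), (3,8), (4,7); upper bound min(|L|,|R|) = min(4,6) = 4)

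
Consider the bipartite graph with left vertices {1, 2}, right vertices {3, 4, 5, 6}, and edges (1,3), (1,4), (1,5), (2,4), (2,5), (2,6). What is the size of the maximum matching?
2 (matching: (1,5), (2,6); upper bound min(|L|,|R|) = min(2,4) = 2)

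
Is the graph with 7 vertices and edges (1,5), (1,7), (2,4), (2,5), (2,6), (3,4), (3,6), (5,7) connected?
Yes (BFS from 1 visits [1, 5, 7, 2, 4, 6, 3] — all 7 vertices reached)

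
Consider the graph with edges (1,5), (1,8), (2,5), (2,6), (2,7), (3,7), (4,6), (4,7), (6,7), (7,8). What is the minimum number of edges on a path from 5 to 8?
2 (path: 5 -> 1 -> 8, 2 edges)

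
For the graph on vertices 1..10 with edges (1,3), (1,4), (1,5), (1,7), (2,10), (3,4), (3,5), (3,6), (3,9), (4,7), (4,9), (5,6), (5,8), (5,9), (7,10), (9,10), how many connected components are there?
1 (components: {1, 2, 3, 4, 5, 6, 7, 8, 9, 10})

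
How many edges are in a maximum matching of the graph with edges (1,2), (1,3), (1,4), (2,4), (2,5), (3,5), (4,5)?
2 (matching: (1,3), (4,5); upper bound floor(n/2) = floor(5/2) = 2)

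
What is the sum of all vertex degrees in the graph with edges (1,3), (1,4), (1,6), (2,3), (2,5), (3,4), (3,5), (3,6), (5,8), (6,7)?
20 (handshake: sum of degrees = 2|E| = 2 x 10 = 20)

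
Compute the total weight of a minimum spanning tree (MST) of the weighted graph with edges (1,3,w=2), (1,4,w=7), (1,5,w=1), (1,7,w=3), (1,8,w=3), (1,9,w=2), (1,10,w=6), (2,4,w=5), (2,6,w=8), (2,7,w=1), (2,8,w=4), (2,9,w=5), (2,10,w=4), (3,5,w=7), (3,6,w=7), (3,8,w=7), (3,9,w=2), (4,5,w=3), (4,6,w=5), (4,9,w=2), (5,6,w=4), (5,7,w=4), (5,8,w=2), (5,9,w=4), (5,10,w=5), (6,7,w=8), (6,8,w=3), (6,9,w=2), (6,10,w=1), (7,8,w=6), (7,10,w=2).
15 (MST edges: (1,3,w=2), (1,5,w=1), (1,9,w=2), (2,7,w=1), (4,9,w=2), (5,8,w=2), (6,9,w=2), (6,10,w=1), (7,10,w=2); sum of weights 2 + 1 + 2 + 1 + 2 + 2 + 2 + 1 + 2 = 15)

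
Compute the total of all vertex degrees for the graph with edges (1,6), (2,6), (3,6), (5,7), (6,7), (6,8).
12 (handshake: sum of degrees = 2|E| = 2 x 6 = 12)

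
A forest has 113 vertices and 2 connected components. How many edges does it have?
111 (Each of the 2 component trees on V_i vertices has V_i - 1 edges; summing gives V - C = 113 - 2 = 111)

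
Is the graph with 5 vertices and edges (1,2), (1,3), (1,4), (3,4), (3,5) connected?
Yes (BFS from 1 visits [1, 2, 3, 4, 5] — all 5 vertices reached)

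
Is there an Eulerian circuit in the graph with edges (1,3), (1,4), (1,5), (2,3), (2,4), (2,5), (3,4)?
No (4 vertices have odd degree: {1, 2, 3, 4}; Eulerian circuit requires 0)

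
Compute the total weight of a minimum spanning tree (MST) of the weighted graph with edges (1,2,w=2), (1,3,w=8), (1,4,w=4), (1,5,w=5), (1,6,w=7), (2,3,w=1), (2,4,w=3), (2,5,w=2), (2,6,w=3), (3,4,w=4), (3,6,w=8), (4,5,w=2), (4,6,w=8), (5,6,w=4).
10 (MST edges: (1,2,w=2), (2,3,w=1), (2,5,w=2), (2,6,w=3), (4,5,w=2); sum of weights 2 + 1 + 2 + 3 + 2 = 10)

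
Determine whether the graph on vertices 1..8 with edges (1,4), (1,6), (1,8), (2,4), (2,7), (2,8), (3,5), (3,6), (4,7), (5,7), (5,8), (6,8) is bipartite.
No (odd cycle of length 3: 6 -> 1 -> 8 -> 6)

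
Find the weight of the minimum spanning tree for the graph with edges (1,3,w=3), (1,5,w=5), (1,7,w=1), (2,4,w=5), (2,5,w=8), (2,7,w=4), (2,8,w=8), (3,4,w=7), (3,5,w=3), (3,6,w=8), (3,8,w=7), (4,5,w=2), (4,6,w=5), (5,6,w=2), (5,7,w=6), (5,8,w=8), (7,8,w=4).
19 (MST edges: (1,3,w=3), (1,7,w=1), (2,7,w=4), (3,5,w=3), (4,5,w=2), (5,6,w=2), (7,8,w=4); sum of weights 3 + 1 + 4 + 3 + 2 + 2 + 4 = 19)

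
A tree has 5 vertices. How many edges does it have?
4 (A tree on V vertices has V - 1 edges, so 5 - 1 = 4)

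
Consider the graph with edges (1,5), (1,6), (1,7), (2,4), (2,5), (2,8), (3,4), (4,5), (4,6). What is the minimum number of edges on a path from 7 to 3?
4 (path: 7 -> 1 -> 5 -> 4 -> 3, 4 edges)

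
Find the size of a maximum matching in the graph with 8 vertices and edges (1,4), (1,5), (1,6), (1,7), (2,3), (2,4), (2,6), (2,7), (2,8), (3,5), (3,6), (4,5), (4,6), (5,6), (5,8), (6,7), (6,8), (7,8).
4 (matching: (1,4), (2,7), (3,5), (6,8); upper bound floor(n/2) = floor(8/2) = 4)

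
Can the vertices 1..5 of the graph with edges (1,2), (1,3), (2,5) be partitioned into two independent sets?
Yes. Partition: {1, 4, 5}, {2, 3}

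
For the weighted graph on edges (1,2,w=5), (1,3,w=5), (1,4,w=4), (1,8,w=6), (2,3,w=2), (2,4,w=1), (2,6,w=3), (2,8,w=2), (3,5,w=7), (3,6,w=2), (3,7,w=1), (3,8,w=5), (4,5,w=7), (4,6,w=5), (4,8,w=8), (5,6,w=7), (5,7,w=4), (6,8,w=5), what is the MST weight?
16 (MST edges: (1,4,w=4), (2,3,w=2), (2,4,w=1), (2,8,w=2), (3,6,w=2), (3,7,w=1), (5,7,w=4); sum of weights 4 + 2 + 1 + 2 + 2 + 1 + 4 = 16)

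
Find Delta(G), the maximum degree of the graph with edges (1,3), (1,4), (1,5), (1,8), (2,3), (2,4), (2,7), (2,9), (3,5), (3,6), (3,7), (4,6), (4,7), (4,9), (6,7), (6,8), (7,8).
5 (attained at vertices 3, 4, 7)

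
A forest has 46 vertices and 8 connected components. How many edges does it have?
38 (Each of the 8 component trees on V_i vertices has V_i - 1 edges; summing gives V - C = 46 - 8 = 38)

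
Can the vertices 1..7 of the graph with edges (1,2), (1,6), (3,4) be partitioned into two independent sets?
Yes. Partition: {1, 3, 5, 7}, {2, 4, 6}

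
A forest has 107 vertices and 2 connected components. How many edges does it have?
105 (Each of the 2 component trees on V_i vertices has V_i - 1 edges; summing gives V - C = 107 - 2 = 105)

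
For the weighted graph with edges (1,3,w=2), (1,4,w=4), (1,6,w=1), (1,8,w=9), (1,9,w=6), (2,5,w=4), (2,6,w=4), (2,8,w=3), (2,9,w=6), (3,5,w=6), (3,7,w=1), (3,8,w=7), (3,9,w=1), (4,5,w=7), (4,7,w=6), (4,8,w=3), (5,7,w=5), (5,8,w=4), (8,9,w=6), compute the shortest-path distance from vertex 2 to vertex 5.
4 (path: 2 -> 5; weights 4 = 4)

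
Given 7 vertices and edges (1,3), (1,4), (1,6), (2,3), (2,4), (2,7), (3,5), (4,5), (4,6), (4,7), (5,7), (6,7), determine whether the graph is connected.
Yes (BFS from 1 visits [1, 3, 4, 6, 2, 5, 7] — all 7 vertices reached)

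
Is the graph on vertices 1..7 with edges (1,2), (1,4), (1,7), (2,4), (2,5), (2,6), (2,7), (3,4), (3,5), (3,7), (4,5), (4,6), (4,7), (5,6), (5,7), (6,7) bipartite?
No (odd cycle of length 3: 4 -> 1 -> 2 -> 4)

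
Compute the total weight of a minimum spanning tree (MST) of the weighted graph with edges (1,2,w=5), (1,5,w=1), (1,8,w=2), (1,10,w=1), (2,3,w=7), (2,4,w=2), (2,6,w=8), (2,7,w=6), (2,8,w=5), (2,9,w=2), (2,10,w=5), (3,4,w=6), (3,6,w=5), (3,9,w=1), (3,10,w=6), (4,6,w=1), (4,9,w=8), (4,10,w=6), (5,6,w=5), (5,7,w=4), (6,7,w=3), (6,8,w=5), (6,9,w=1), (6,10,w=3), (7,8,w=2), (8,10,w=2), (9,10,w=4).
14 (MST edges: (1,5,w=1), (1,8,w=2), (1,10,w=1), (2,4,w=2), (3,9,w=1), (4,6,w=1), (6,7,w=3), (6,9,w=1), (7,8,w=2); sum of weights 1 + 2 + 1 + 2 + 1 + 1 + 3 + 1 + 2 = 14)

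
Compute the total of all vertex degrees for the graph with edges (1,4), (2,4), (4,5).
6 (handshake: sum of degrees = 2|E| = 2 x 3 = 6)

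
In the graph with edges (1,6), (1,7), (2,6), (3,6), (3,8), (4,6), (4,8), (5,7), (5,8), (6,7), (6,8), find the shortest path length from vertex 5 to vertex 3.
2 (path: 5 -> 8 -> 3, 2 edges)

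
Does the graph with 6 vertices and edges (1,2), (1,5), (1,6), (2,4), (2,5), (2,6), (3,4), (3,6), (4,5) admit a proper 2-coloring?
No (odd cycle of length 3: 5 -> 1 -> 2 -> 5)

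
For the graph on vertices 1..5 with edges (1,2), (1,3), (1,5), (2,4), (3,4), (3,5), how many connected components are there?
1 (components: {1, 2, 3, 4, 5})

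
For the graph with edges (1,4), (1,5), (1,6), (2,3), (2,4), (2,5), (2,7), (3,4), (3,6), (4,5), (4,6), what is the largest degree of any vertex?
5 (attained at vertex 4)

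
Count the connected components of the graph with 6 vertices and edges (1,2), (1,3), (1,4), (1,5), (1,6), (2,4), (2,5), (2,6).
1 (components: {1, 2, 3, 4, 5, 6})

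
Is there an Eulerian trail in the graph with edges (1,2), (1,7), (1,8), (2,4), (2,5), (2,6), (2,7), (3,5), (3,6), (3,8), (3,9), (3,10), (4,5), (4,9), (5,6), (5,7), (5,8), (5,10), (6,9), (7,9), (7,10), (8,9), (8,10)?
No (8 vertices have odd degree: {1, 2, 3, 4, 5, 7, 8, 9}; Eulerian path requires 0 or 2)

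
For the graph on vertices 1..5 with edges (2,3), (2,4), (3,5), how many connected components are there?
2 (components: {1}, {2, 3, 4, 5})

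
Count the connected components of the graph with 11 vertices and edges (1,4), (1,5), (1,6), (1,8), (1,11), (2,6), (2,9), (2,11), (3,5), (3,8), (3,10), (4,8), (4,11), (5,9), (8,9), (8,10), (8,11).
2 (components: {1, 2, 3, 4, 5, 6, 8, 9, 10, 11}, {7})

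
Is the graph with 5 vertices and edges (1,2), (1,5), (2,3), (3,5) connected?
No, it has 2 components: {1, 2, 3, 5}, {4}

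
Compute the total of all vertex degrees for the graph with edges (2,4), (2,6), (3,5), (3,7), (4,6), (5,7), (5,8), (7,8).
16 (handshake: sum of degrees = 2|E| = 2 x 8 = 16)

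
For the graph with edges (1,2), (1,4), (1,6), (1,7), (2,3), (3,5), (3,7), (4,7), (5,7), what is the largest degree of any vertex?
4 (attained at vertices 1, 7)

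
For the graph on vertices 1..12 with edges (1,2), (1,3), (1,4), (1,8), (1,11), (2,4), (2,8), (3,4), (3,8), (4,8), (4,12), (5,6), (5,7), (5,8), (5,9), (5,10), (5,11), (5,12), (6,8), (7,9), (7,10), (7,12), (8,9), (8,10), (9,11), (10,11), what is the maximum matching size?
6 (matching: (1,2), (3,4), (5,10), (6,8), (7,12), (9,11); upper bound floor(n/2) = floor(12/2) = 6)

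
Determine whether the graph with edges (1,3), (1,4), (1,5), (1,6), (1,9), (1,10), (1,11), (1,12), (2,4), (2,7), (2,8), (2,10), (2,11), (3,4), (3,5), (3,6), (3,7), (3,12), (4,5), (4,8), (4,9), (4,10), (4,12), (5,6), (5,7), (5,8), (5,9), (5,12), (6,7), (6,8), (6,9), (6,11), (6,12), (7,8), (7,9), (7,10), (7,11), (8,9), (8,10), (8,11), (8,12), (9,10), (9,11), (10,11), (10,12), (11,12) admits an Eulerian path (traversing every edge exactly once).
Yes (the graph is connected and exactly 2 vertices have odd degree: {2, 8}; any Eulerian path must start and end at those)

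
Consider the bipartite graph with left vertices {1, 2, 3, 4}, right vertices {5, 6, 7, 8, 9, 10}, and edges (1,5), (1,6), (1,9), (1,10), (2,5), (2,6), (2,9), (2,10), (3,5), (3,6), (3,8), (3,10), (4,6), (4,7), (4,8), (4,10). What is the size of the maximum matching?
4 (matching: (1,10), (2,9), (3,8), (4,7); upper bound min(|L|,|R|) = min(4,6) = 4)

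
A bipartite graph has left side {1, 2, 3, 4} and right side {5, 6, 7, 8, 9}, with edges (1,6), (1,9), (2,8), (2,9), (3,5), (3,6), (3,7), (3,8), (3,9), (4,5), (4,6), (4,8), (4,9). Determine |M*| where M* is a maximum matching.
4 (matching: (1,9), (2,8), (3,7), (4,6); upper bound min(|L|,|R|) = min(4,5) = 4)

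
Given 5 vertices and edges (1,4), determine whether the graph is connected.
No, it has 4 components: {1, 4}, {2}, {3}, {5}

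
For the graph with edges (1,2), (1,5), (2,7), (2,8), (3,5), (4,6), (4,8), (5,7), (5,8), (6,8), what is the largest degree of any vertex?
4 (attained at vertices 5, 8)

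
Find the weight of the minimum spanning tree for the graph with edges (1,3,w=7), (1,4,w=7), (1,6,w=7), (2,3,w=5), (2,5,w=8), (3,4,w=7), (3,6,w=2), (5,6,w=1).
22 (MST edges: (1,4,w=7), (1,6,w=7), (2,3,w=5), (3,6,w=2), (5,6,w=1); sum of weights 7 + 7 + 5 + 2 + 1 = 22)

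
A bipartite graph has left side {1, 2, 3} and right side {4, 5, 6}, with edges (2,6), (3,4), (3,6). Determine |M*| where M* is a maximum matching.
2 (matching: (2,6), (3,4); upper bound min(|L|,|R|) = min(3,3) = 3)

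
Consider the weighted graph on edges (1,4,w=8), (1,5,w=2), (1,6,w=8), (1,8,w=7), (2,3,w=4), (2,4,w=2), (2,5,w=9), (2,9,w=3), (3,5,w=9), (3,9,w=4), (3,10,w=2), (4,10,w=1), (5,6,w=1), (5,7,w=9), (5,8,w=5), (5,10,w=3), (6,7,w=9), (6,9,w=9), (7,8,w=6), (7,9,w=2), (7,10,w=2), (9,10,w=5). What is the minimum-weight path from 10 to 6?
4 (path: 10 -> 5 -> 6; weights 3 + 1 = 4)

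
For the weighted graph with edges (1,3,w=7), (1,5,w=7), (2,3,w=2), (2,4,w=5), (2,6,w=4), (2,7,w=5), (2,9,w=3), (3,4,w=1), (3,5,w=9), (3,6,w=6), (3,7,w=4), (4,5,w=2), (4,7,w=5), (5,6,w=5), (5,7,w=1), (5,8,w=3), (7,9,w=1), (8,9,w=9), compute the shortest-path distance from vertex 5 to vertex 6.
5 (path: 5 -> 6; weights 5 = 5)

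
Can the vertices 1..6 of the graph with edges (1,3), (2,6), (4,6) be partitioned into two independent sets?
Yes. Partition: {1, 2, 4, 5}, {3, 6}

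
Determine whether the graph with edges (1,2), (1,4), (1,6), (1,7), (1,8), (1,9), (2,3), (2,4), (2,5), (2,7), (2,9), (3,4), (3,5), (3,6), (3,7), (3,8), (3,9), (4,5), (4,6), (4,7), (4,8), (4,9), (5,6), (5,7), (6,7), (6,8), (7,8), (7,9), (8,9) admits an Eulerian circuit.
No (2 vertices have odd degree: {3, 5}; Eulerian circuit requires 0)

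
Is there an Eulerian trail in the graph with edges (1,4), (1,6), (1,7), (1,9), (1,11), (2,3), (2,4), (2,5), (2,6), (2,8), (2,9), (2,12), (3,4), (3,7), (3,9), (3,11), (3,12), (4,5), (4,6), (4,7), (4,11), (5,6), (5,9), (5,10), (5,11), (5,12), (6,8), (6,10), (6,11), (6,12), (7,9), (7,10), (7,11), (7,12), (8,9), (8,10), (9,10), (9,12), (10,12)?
No (6 vertices have odd degree: {1, 2, 4, 5, 7, 12}; Eulerian path requires 0 or 2)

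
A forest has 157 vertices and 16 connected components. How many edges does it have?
141 (Each of the 16 component trees on V_i vertices has V_i - 1 edges; summing gives V - C = 157 - 16 = 141)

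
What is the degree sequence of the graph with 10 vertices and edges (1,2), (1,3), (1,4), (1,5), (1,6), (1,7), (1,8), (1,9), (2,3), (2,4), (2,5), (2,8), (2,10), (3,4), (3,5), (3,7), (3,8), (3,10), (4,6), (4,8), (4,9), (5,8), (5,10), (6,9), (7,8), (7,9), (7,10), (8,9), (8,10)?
[8, 8, 7, 6, 6, 5, 5, 5, 5, 3] (degrees: deg(1)=8, deg(2)=6, deg(3)=7, deg(4)=6, deg(5)=5, deg(6)=3, deg(7)=5, deg(8)=8, deg(9)=5, deg(10)=5)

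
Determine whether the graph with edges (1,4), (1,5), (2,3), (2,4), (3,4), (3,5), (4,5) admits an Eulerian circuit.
No (2 vertices have odd degree: {3, 5}; Eulerian circuit requires 0)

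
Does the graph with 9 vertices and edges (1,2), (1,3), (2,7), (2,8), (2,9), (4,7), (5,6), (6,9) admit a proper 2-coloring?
Yes. Partition: {1, 5, 7, 8, 9}, {2, 3, 4, 6}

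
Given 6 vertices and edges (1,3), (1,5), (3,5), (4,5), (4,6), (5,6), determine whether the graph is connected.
No, it has 2 components: {1, 3, 4, 5, 6}, {2}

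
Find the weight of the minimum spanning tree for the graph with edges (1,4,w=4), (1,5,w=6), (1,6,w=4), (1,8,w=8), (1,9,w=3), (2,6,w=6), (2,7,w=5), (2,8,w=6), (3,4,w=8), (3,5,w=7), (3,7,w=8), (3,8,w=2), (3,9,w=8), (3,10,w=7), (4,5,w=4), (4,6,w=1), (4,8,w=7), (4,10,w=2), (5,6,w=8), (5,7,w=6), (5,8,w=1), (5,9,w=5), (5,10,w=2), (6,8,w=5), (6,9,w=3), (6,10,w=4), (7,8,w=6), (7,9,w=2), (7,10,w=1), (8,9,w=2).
19 (MST edges: (1,9,w=3), (2,7,w=5), (3,8,w=2), (4,6,w=1), (4,10,w=2), (5,8,w=1), (5,10,w=2), (7,9,w=2), (7,10,w=1); sum of weights 3 + 5 + 2 + 1 + 2 + 1 + 2 + 2 + 1 = 19)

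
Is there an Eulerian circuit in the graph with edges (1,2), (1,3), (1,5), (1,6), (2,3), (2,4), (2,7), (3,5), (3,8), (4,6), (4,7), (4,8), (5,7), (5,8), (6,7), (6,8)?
Yes (the graph is connected and all 8 vertices have even degree)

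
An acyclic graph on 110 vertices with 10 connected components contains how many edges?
100 (Each of the 10 component trees on V_i vertices has V_i - 1 edges; summing gives V - C = 110 - 10 = 100)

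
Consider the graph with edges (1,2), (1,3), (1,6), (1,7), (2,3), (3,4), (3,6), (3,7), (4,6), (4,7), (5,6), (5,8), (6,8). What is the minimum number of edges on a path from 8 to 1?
2 (path: 8 -> 6 -> 1, 2 edges)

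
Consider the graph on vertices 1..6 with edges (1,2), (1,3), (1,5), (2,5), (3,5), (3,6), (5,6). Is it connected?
No, it has 2 components: {1, 2, 3, 5, 6}, {4}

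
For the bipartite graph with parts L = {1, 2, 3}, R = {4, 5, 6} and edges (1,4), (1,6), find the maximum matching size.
1 (matching: (1,6); upper bound min(|L|,|R|) = min(3,3) = 3)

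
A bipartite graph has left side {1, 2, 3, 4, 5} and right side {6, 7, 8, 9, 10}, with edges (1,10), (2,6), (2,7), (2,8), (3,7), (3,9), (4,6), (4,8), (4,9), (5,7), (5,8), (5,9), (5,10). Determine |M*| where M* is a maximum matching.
5 (matching: (1,10), (2,8), (3,9), (4,6), (5,7); upper bound min(|L|,|R|) = min(5,5) = 5)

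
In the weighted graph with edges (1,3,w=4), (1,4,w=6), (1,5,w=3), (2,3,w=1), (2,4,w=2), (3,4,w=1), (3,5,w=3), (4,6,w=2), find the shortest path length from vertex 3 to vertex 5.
3 (path: 3 -> 5; weights 3 = 3)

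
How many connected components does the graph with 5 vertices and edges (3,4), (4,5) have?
3 (components: {1}, {2}, {3, 4, 5})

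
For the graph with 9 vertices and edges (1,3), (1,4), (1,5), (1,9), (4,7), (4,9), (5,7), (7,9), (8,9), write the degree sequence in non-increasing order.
[4, 4, 3, 3, 2, 1, 1, 0, 0] (degrees: deg(1)=4, deg(2)=0, deg(3)=1, deg(4)=3, deg(5)=2, deg(6)=0, deg(7)=3, deg(8)=1, deg(9)=4)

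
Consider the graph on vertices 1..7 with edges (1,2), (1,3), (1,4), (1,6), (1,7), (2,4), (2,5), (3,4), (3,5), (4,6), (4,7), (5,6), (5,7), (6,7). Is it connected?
Yes (BFS from 1 visits [1, 2, 3, 4, 6, 7, 5] — all 7 vertices reached)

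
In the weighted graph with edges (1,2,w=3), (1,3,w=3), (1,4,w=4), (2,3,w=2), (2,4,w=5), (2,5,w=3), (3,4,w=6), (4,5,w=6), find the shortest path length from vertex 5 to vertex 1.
6 (path: 5 -> 2 -> 1; weights 3 + 3 = 6)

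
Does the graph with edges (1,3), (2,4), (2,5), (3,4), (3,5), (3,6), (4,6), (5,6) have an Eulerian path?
No (4 vertices have odd degree: {1, 4, 5, 6}; Eulerian path requires 0 or 2)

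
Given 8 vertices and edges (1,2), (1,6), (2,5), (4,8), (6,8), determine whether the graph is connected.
No, it has 3 components: {1, 2, 4, 5, 6, 8}, {3}, {7}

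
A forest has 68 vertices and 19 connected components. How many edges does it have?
49 (Each of the 19 component trees on V_i vertices has V_i - 1 edges; summing gives V - C = 68 - 19 = 49)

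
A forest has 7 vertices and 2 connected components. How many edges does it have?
5 (Each of the 2 component trees on V_i vertices has V_i - 1 edges; summing gives V - C = 7 - 2 = 5)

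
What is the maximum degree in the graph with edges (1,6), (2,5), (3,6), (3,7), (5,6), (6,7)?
4 (attained at vertex 6)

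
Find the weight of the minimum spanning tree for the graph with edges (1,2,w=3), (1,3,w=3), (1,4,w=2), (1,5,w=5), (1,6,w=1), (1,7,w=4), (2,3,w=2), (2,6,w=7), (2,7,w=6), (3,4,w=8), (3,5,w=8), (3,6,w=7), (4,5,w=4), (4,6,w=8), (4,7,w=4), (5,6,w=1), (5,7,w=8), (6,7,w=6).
13 (MST edges: (1,2,w=3), (1,4,w=2), (1,6,w=1), (1,7,w=4), (2,3,w=2), (5,6,w=1); sum of weights 3 + 2 + 1 + 4 + 2 + 1 = 13)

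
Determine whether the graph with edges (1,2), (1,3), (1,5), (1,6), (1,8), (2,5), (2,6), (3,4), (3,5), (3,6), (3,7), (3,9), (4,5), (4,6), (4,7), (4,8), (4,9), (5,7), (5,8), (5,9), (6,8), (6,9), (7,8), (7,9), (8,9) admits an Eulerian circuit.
No (4 vertices have odd degree: {1, 2, 5, 7}; Eulerian circuit requires 0)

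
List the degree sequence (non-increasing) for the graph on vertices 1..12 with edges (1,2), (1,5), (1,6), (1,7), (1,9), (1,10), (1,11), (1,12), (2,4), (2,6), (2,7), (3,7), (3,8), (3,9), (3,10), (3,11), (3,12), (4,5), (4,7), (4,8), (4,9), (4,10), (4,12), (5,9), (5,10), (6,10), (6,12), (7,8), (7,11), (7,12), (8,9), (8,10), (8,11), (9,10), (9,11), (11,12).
[8, 7, 7, 7, 7, 6, 6, 6, 6, 4, 4, 4] (degrees: deg(1)=8, deg(2)=4, deg(3)=6, deg(4)=7, deg(5)=4, deg(6)=4, deg(7)=7, deg(8)=6, deg(9)=7, deg(10)=7, deg(11)=6, deg(12)=6)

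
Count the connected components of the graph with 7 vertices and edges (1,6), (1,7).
5 (components: {1, 6, 7}, {2}, {3}, {4}, {5})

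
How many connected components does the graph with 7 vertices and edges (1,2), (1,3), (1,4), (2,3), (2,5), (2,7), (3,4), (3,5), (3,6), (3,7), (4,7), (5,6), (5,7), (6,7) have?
1 (components: {1, 2, 3, 4, 5, 6, 7})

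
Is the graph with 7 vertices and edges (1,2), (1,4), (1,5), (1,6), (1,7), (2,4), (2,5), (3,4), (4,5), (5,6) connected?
Yes (BFS from 1 visits [1, 2, 4, 5, 6, 7, 3] — all 7 vertices reached)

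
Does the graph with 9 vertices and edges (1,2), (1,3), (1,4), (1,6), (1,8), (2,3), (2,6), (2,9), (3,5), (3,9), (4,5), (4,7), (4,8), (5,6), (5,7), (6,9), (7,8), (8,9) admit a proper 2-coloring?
No (odd cycle of length 3: 6 -> 1 -> 2 -> 6)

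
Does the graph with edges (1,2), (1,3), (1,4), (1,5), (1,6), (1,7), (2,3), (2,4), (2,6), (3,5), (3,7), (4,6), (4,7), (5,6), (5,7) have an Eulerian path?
Yes — and in fact it has an Eulerian circuit (the graph is connected and all 7 vertices have even degree)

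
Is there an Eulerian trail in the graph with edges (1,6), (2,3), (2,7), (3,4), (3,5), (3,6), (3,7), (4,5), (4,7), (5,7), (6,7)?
No (6 vertices have odd degree: {1, 3, 4, 5, 6, 7}; Eulerian path requires 0 or 2)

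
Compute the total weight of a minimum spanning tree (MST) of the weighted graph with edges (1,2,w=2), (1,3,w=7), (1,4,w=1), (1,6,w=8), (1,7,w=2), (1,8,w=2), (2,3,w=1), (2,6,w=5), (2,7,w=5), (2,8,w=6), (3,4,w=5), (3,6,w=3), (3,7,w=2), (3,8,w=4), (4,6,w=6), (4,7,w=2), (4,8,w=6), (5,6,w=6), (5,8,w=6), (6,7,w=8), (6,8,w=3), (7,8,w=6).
17 (MST edges: (1,2,w=2), (1,4,w=1), (1,7,w=2), (1,8,w=2), (2,3,w=1), (3,6,w=3), (5,8,w=6); sum of weights 2 + 1 + 2 + 2 + 1 + 3 + 6 = 17)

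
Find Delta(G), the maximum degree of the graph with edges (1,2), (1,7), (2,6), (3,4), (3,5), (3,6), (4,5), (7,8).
3 (attained at vertex 3)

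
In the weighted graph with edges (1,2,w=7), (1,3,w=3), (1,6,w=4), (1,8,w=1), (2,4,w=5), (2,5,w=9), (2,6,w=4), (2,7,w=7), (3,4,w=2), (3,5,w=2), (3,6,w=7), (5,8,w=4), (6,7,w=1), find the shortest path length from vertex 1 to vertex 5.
5 (path: 1 -> 8 -> 5; weights 1 + 4 = 5)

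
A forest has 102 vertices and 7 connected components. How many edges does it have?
95 (Each of the 7 component trees on V_i vertices has V_i - 1 edges; summing gives V - C = 102 - 7 = 95)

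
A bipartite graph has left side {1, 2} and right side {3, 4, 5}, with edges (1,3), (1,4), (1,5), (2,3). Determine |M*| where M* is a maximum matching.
2 (matching: (1,5), (2,3); upper bound min(|L|,|R|) = min(2,3) = 2)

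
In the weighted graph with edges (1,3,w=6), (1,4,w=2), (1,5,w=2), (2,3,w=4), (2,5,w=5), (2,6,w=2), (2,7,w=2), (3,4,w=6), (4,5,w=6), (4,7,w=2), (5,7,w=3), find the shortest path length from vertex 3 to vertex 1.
6 (path: 3 -> 1; weights 6 = 6)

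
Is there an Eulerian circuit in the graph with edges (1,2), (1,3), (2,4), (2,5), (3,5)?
No (2 vertices have odd degree: {2, 4}; Eulerian circuit requires 0)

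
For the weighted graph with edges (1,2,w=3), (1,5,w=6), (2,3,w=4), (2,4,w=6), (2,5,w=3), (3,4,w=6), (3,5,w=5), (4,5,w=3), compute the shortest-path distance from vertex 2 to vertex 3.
4 (path: 2 -> 3; weights 4 = 4)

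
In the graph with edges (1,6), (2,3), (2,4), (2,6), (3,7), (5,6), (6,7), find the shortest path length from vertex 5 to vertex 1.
2 (path: 5 -> 6 -> 1, 2 edges)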